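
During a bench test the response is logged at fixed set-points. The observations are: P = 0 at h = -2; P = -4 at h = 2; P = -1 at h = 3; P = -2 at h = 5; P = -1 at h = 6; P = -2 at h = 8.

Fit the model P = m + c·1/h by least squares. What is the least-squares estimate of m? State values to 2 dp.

Compute the Gram sums: Σ1 = 6, Σ1/h = 33/40, Σ1/h·1/h = 10001/14400.
And ΣP = -10, Σ1/h·P = -63/20.
XᵀX·[m, c]ᵀ = XᵀP becomes [[6, 33/40]; [33/40, 10001/14400]]·[m, c]ᵀ = [-10, -63/20]ᵀ.
det = 6·(10001/14400) − (33/40)² = 3347/960.
m = ((-10)·(10001/14400) − (33/40)·(-63/20))/(3347/960) = -62588/50205; c = (6·(-63/20) − (33/40)·(-10))/(3347/960) = -10224/3347.

m = -1.25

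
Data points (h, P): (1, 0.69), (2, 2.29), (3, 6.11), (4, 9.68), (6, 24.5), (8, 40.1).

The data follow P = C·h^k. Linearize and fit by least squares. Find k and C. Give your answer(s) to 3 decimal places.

k = 1.989, C = 0.649

Let Y = ln P. Fitting Y = k·ln h + ln C by least squares:
XᵀX = [[11.1437, 7.0493]; [7.0493, 6]], rhs = [19.1169, 11.4275]ᵀ  (here Σln h = 7.0493, Σ(ln h)² = 11.1437, Σln P = 11.4275, Σln h·ln P = 19.1169).
Δ = 11.1437·6 − (7.0493)² = 17.1702; k = (19.1169·6 − 7.0493·11.4275)/17.1702 = 1.98869, ln C = (11.1437·11.4275 − 7.0493·19.1169)/17.1702 = -0.43188, so C = exp(-0.43188) = 0.64929.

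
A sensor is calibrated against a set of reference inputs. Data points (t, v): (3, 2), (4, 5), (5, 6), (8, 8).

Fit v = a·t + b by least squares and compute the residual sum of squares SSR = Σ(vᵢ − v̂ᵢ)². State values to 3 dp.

The normal system XᵀX·[a, b]ᵀ = Xᵀv is [[114, 20]; [20, 4]]·[a, b]ᵀ = [120, 21]ᵀ.
Eliminating b: 4·(row 1) − 20·(row 2) gives 56·a = 4·120 − 20·21 = 60, so a = 15/14.
Then b = (21 − 20·(15/14))/4 = -3/28.
Residuals: -31/28, 23/28, 3/4, -13/28; SSR = 75/28.

SSR = 2.679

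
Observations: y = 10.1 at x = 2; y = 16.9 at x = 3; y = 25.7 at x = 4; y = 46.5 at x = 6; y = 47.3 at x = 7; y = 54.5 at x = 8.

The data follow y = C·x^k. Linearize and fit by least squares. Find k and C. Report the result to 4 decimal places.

k = 1.2479, C = 4.3751

Taking logs, ln y = k·ln x + ln C, so regress ln y on ln x.
Over the data: Σln x = 8.9952, Σ(ln x)² = 14.9303, Σln y = 20.0805, Σln x·ln y = 31.9075.
Normal system: [[14.9303, 8.9952]; [8.9952, 6]]·[k, ln C]ᵀ = [31.9075, 20.0805]ᵀ.
Slope k = (n·Σln x·ln y − Σln x·Σln y)/(n·Σ(ln x)² − (Σln x)²) = (6·31.9075 − 8.9952·20.0805)/8.6686 = 1.24788; ln C = (Σln y − k·Σln x)/n = 1.47593, so C = exp(1.47593) = 4.37512.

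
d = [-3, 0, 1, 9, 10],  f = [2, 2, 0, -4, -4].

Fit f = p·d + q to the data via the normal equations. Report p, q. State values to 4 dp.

p = -0.5135, q = 0.9459

From the data, Σd·d = 191, Σd = 17, Σ1 = 5.
And Σd·f = -82, Σf = -4.
Normal equations: [[191, 17]; [17, 5]]·[p, q]ᵀ = [-82, -4]ᵀ.
det = 191·5 − 17² = 666.
p = ((-82)·5 − 17·(-4))/666 = -19/37; q = (191·(-4) − 17·(-82))/666 = 35/37.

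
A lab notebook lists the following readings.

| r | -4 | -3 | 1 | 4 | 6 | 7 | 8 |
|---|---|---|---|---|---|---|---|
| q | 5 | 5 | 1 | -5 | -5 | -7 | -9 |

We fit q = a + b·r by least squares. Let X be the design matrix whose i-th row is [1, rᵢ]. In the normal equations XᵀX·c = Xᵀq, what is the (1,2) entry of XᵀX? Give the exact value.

19

Row 1 ↔ basis 1, column 2 ↔ basis r, so (XᵀX)_{1,2} = Σᵢ r = (1)·(-4) + (1)·(-3) + (1)·(1) + (1)·(4) + (1)·(6) + (1)·(7) + (1)·(8) = 19.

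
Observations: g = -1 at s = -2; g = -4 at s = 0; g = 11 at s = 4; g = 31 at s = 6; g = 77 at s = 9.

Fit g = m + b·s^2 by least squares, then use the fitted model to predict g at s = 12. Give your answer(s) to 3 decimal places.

ĝ = 140.098

Entries of XᵀX: Σ1 = 5, Σs^2 = 137, Σs^2·s^2 = 8129.
Right-hand side: Σg = 114, Σs^2·g = 7525.
XᵀX·[m, b]ᵀ = Xᵀg becomes [[5, 137]; [137, 8129]]·[m, b]ᵀ = [114, 7525]ᵀ.
det = 5·8129 − 137² = 21876.
m = (114·8129 − 137·7525)/21876 = -104219/21876; b = (5·7525 − 137·114)/21876 = 22007/21876.
At s = 12: ĝ = (-104219/21876)·(1) + (22007/21876)·(144) = 3064789/21876.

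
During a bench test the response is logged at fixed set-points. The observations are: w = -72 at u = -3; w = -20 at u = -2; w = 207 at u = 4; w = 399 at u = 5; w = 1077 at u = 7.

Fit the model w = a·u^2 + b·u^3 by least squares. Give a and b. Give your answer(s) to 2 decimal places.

a = 0.96, b = 3.00

Sums needed: Σu^2·u^2 = 3379, Σu^2·u^3 = 20681, Σu^3·u^3 = 138163.
And Σu^2·w = 65332, Σu^3·w = 434638.
So XᵀX·[a, b]ᵀ = Xᵀw: [[3379, 20681]; [20681, 138163]]·[a, b]ᵀ = [65332, 434638]ᵀ.
Eliminating b: 138163·(row 1) − 20681·(row 2) gives 39149016·a = 138163·65332 − 20681·434638 = 37716638, so a = 18858319/19574508.
Then b = (434638 − 20681·(18858319/19574508))/138163 = 58755355/19574508.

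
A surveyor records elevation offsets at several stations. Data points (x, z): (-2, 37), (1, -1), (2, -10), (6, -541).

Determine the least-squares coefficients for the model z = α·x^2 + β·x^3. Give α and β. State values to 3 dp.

The normal equations are: 1329·α + 7777·β = -19369;  7777·α + 46785·β = -117233.
Δ = 1329·46785 − 7777² = 1695536.
α = ((-19369)·46785 − 7777·(-117233))/1695536 = 692797/211942; β = (1329·(-117233) − 7777·(-19369))/1695536 = -646243/211942.

α = 3.269, β = -3.049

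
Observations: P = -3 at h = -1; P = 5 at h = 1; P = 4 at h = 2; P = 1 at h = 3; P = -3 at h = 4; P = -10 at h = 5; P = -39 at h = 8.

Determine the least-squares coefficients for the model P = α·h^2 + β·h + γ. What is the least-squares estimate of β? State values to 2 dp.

β = 2.88

Sums needed: Σh^2·h^2 = 5076, Σh^2·h = 736, Σh^2 = 120, Σh·h = 120, Σh = 22, Σ1 = 7.
For XᵀP: Σh^2·P = -2767, Σh·P = -355, ΣP = -45.
So XᵀX·[α, β, γ]ᵀ = XᵀP: [[5076, 736, 120]; [736, 120, 22]; [120, 22, 7]]·[α, β, γ]ᵀ = [-2767, -355, -45]ᵀ.
Inverting the 3×3 Gram matrix, [α, β, γ]ᵀ = [-43483/43316, 124921/43316, 5311/3094]ᵀ.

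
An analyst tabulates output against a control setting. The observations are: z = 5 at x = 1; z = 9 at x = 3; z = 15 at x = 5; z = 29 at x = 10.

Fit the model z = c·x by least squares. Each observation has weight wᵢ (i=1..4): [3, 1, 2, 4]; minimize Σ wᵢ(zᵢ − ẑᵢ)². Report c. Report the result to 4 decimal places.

Compute the Gram sums: Σwᵢ·x·x = 462.
For MᵀWz: Σwᵢ·x·z = 1352.
Normal equations: [[462]]·[c]ᵀ = [1352]ᵀ.
Hence c = 1352 / 462 ≈ 2.92641.

c = 2.9264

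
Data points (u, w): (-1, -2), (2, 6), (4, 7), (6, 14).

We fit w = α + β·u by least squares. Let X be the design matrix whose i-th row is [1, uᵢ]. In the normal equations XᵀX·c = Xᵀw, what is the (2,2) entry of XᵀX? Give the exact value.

57

Row 2 ↔ basis u, column 2 ↔ basis u, so (XᵀX)_{2,2} = Σᵢ (u)·(u) = (-1)·(-1) + (2)·(2) + (4)·(4) + (6)·(6) = 57.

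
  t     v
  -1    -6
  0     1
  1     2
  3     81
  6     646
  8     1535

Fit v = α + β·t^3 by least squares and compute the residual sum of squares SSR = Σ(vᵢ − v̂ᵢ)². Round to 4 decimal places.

SSR = 9.8370

Setting ∂/∂α … = 0 gives: 6·α + 755·β = 2259;  755·α + 309531·β = 927651.
(Σ1 = 6, Σt^3 = 755, Σt^3·t^3 = 309531, Σv = 2259, Σt^3·v = 927651.)
Δ = 6·309531 − 755² = 1287161.
α = (2259·309531 − 755·927651)/1287161 = -1145976/1287161; β = (6·927651 − 755·2259)/1287161 = 3860361/1287161.
Residuals: -2716629/1287161, 2433137/1287161, -140063/1287161, 1176270/1287161, -1185994/1287161, 433279/1287161; SSR = 12661796/1287161.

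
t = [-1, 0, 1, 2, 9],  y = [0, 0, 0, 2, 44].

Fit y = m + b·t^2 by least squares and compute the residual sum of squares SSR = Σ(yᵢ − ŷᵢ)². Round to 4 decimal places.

SSR = 0.2229

The normal system AᵀA·[m, b]ᵀ = Aᵀy is [[5, 87]; [87, 6579]]·[m, b]ᵀ = [46, 3572]ᵀ.
det = 5·6579 − 87² = 25326.
m = (46·6579 − 87·3572)/25326 = -1355/4221; b = (5·3572 − 87·46)/25326 = 6929/12663.
Residuals: -2864/12663, 1355/4221, -2864/12663, 25/189, -4/4221; SSR = 2822/12663.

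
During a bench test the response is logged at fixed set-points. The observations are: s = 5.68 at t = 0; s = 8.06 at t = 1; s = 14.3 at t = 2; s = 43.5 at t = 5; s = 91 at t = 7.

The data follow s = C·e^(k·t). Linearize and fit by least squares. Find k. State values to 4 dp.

k = 0.3984

With ln sᵢ as the transformed response and tᵢ as the regressor:
Σt = 15.0000, Σ(t)² = 79.0000, Σln s = 14.7677, Σt·ln s = 57.8473.
Equations: 79.0000·k + 15.0000·ln C = 57.8473;  15.0000·k + 5·ln C = 14.7677.
Slope k = (n·Σt·ln s − Σt·Σln s)/(n·Σ(t)² − (Σt)²) = (5·57.8473 − 15.0000·14.7677)/170.0000 = 0.39835; ln C = (Σln s − k·Σt)/n = 1.75849.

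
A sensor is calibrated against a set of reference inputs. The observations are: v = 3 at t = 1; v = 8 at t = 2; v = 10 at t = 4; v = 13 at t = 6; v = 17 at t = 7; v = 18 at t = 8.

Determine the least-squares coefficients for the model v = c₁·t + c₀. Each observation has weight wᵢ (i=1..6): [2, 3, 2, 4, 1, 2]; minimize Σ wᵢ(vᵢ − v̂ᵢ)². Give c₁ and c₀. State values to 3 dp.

c₁ = 1.862, c₀ = 2.691

The normal system AᵀWA·[c₁, c₀]ᵀ = AᵀWv is [[367, 63]; [63, 14]]·[c₁, c₀]ᵀ = [853, 155]ᵀ.
Eliminating c₀: 14·(row 1) − 63·(row 2) gives 1169·c₁ = 14·853 − 63·155 = 2177, so c₁ = 311/167.
Then c₀ = (155 − 63·(311/167))/14 = 3146/1169.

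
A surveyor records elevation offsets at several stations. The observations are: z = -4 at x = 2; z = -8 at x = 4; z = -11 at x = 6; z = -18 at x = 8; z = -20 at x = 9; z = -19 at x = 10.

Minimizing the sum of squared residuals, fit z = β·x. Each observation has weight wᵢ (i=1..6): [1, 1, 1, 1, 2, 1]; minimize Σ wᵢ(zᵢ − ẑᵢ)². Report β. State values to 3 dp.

From the data, Σwᵢ·x·x = 382.
For AᵀWz: Σwᵢ·x·z = -800.
Normal equations: [[382]]·[β]ᵀ = [-800]ᵀ.
β = (-800)/382 = -2.09424.

β = -2.094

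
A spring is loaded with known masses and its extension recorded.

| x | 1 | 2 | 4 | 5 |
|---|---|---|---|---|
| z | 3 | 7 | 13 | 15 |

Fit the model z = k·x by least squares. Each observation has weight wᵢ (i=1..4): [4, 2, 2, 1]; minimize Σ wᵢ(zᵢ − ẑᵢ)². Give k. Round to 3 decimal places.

Entries of AᵀWA: Σwᵢ·x·x = 69.
And Σwᵢ·x·z = 219.
Hence k = 219 / 69 ≈ 3.17391.

k = 3.174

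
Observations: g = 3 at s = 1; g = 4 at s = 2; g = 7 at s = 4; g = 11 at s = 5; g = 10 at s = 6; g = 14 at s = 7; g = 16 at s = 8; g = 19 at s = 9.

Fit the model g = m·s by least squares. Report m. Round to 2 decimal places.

With design matrix M, MᵀM = [[276]] and Mᵀg = [551]ᵀ.
Hence m = 551 / 276 ≈ 1.99638.

m = 2.00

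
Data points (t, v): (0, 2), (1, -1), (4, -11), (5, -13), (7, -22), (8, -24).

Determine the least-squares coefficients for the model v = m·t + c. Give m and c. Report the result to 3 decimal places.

Normal-equation sums: Σt·t = 155, Σt = 25, Σ1 = 6.
Right-hand side: Σt·v = -456, Σv = -69.
det = 155·6 − 25² = 305.
m = ((-456)·6 − 25·(-69))/305 = -1011/305; c = (155·(-69) − 25·(-456))/305 = 141/61.

m = -3.315, c = 2.311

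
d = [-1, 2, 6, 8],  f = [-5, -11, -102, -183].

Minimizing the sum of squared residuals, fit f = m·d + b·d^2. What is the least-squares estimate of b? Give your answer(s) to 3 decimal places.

AᵀA·[m, b]ᵀ = Aᵀf reads: 105·m + 735·b = -2093;  735·m + 5409·b = -15433.
(Σd·d = 105, Σd·d^2 = 735, Σd^2·d^2 = 5409, Σd·f = -2093, Σd^2·f = -15433.)
Δ = 105·5409 − 735² = 27720.
m = ((-2093)·5409 − 735·(-15433))/27720 = 529/660; b = (105·(-15433) − 735·(-2093))/27720 = -391/132.

b = -2.962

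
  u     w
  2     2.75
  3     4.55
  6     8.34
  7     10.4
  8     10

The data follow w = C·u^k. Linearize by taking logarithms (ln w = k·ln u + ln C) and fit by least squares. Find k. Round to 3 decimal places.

Let Y = ln w. Fitting Y = k·ln u + ln C by least squares:
Σln u = 7.6089, Σ(ln u)² = 13.0084, Σln w = 9.2922, Σln u·ln w = 15.5112.
Equations: 13.0084·k + 7.6089·ln C = 15.5112;  7.6089·k + 5·ln C = 9.2922.
Solving (det = 7.1473): k = 0.95882, ln C = 0.39934.

k = 0.959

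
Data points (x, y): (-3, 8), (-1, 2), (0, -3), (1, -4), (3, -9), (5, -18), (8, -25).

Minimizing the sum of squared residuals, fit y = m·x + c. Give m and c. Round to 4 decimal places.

m = -3.0168, c = -1.3973

Normal-equation sums: Σx·x = 109, Σx = 13, Σ1 = 7.
Right-hand side: Σx·y = -347, Σy = -49.
Determinant 109·7 − 13² = 594.
m = ((-347)·7 − 13·(-49))/594 = -896/297; c = (109·(-49) − 13·(-347))/594 = -415/297.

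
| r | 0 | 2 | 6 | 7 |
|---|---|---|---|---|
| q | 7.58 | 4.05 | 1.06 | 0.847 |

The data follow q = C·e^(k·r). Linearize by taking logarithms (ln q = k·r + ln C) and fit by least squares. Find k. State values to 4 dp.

Let Y = ln q. Fitting Y = k·r + ln C by least squares:
XᵀX = [[89.0000, 15.0000]; [15.0000, 4]], rhs = [1.9847, 3.3164]ᵀ  (here Σr = 15.0000, Σ(r)² = 89.0000, Σln q = 3.3164, Σr·ln q = 1.9847).
Slope k = (n·Σr·ln q − Σr·Σln q)/(n·Σ(r)² − (Σr)²) = (4·1.9847 − 15.0000·3.3164)/131.0000 = -0.31915; ln C = (Σln q − k·Σr)/n = 2.02591.

k = -0.3191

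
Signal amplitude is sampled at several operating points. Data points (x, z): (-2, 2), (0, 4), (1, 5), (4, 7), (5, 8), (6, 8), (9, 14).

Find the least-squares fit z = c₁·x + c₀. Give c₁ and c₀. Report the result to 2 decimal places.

c₁ = 0.98, c₀ = 3.65

Normal-equation sums: Σx·x = 163, Σx = 23, Σ1 = 7.
Right-hand side: Σx·z = 243, Σz = 48.
Determinant 163·7 − 23² = 612.
c₁ = (243·7 − 23·48)/612 = 199/204; c₀ = (163·48 − 23·243)/612 = 745/204.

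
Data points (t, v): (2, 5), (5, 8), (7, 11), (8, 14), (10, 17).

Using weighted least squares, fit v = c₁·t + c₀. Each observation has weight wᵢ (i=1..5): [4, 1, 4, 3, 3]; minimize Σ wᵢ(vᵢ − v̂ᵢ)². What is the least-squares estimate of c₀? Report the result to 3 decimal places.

The normal system MᵀWM·[c₁, c₀]ᵀ = MᵀWv is [[729, 95]; [95, 15]]·[c₁, c₀]ᵀ = [1234, 165]ᵀ.
Determinant 729·15 − 95² = 1910.
c₁ = (1234·15 − 95·165)/1910 = 567/382; c₀ = (729·165 − 95·1234)/1910 = 611/382.

c₀ = 1.599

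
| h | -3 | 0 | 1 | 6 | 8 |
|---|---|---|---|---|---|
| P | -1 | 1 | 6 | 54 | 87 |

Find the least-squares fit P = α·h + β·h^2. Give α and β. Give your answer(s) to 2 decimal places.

Normal-equation sums: Σh·h = 110, Σh·h^2 = 702, Σh^2·h^2 = 5474.
For XᵀP: Σh·P = 1029, Σh^2·P = 7509.
XᵀX·[α, β]ᵀ = XᵀP becomes [[110, 702]; [702, 5474]]·[α, β]ᵀ = [1029, 7509]ᵀ.
Δ = 110·5474 − 702² = 109336.
α = (1029·5474 − 702·7509)/109336 = 90357/27334; β = (110·7509 − 702·1029)/109336 = 12954/13667.

α = 3.31, β = 0.95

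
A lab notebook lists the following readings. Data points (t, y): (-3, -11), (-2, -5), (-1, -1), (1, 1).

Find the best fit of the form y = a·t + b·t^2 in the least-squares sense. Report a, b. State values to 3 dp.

Compute the Gram sums: Σt·t = 15, Σt·t^2 = -35, Σt^2·t^2 = 99.
Right-hand side: Σt·y = 45, Σt^2·y = -119.
XᵀX·[a, b]ᵀ = Xᵀy becomes [[15, -35]; [-35, 99]]·[a, b]ᵀ = [45, -119]ᵀ.
Eliminating b: 99·(row 1) − (-35)·(row 2) gives 260·a = 99·45 − (-35)·(-119) = 290, so a = 29/26.
Then b = ((-119) − (-35)·(29/26))/99 = -21/26.

a = 1.115, b = -0.808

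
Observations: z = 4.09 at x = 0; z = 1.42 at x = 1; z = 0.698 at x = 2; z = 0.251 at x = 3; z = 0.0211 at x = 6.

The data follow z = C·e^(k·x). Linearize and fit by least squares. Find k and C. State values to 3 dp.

Taking logs, ln z = k·x + ln C, so regress ln z on x.
XᵀX = [[50.0000, 12.0000]; [12.0000, 5]], rhs = [-27.6662, -3.8411]ᵀ  (here Σx = 12.0000, Σ(x)² = 50.0000, Σln z = -3.8411, Σx·ln z = -27.6662).
Δ = 50.0000·5 − (12.0000)² = 106.0000; k = (-27.6662·5 − 12.0000·-3.8411)/106.0000 = -0.87017, ln C = (50.0000·-3.8411 − 12.0000·-27.6662)/106.0000 = 1.32018, so C = exp(1.32018) = 3.74408.

k = -0.870, C = 3.744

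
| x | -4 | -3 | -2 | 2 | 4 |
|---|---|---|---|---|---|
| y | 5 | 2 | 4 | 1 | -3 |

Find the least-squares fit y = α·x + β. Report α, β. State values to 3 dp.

α = -0.818, β = 1.309

AᵀA·[α, β]ᵀ = Aᵀy reads: 49·α + (-3)·β = -44;  (-3)·α + 5·β = 9.
Determinant 49·5 − (-3)² = 236.
α = ((-44)·5 − (-3)·9)/236 = -193/236; β = (49·9 − (-3)·(-44))/236 = 309/236.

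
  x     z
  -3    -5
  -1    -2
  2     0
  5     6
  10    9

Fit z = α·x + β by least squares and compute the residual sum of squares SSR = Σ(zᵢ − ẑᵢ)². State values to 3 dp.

Entries of AᵀA: Σx·x = 139, Σx = 13, Σ1 = 5.
And Σx·z = 137, Σz = 8.
Normal equations: [[139, 13]; [13, 5]]·[α, β]ᵀ = [137, 8]ᵀ.
Δ = 139·5 − 13² = 526.
α = (137·5 − 13·8)/526 = 581/526; β = (139·8 − 13·137)/526 = -669/526.
Residuals: -109/263, 99/263, -493/526, 460/263, -407/526; SSR = 2551/526.

SSR = 4.850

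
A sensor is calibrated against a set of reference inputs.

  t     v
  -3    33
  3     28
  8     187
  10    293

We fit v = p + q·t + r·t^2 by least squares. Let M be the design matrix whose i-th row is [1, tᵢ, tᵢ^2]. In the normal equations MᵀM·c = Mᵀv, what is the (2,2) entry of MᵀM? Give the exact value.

182

Row 2 ↔ basis t, column 2 ↔ basis t, so (MᵀM)_{2,2} = Σᵢ (t)·(t) = (-3)·(-3) + (3)·(3) + (8)·(8) + (10)·(10) = 182.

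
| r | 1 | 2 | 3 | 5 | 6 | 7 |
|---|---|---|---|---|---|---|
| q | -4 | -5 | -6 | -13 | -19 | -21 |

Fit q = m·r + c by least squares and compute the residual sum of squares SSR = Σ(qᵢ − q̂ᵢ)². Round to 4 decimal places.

SSR = 13.1905

XᵀX·[m, c]ᵀ = Xᵀq reads: 124·m + 24·c = -358;  24·m + 6·c = -68.
(Σr·r = 124, Σr = 24, Σ1 = 6, Σr·q = -358, Σq = -68.)
Determinant 124·6 − 24² = 168.
m = ((-358)·6 − 24·(-68))/168 = -43/14; c = (124·(-68) − 24·(-358))/168 = 20/21.
Residuals: -79/42, 4/21, 95/42, 59/42, -32/21, -19/42; SSR = 277/21.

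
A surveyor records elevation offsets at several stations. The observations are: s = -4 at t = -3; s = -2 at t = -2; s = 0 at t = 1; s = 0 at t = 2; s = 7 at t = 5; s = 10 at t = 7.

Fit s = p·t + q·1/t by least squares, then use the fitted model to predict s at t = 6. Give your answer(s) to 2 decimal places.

ŝ = 8.37

The normal equations are: 92·p + 6·q = 121;  6·p + (36857/22050)·q = 542/105.
Determinant 92·(36857/22050) − 6² = 1298522/11025.
p = (121·(36857/22050) − 6·(542/105))/(1298522/11025) = 3776777/2597044; q = (92·(542/105) − 6·121)/(1298522/11025) = -1384215/649261.
At t = 6: ŝ = (3776777/2597044)·(6) + (-1384215/649261)·(1/6) = 5434463/649261.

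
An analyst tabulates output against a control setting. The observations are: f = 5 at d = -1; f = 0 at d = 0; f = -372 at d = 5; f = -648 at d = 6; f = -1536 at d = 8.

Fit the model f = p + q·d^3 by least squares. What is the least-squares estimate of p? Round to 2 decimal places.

p = 1.46

Compute the Gram sums: Σ1 = 5, Σd^3 = 852, Σd^3·d^3 = 324426.
And Σf = -2551, Σd^3·f = -972905.
Normal equations: [[5, 852]; [852, 324426]]·[p, q]ᵀ = [-2551, -972905]ᵀ.
Δ = 5·324426 − 852² = 896226.
p = ((-2551)·324426 − 852·(-972905))/896226 = 217389/149371; q = (5·(-972905) − 852·(-2551))/896226 = -2691073/896226.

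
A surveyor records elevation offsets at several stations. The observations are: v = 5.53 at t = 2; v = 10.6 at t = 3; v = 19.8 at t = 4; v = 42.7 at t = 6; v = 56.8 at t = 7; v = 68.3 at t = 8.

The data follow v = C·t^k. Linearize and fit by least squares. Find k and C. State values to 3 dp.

Let Y = ln v. Fitting Y = k·ln t + ln C by least squares:
XᵀX = [[14.9303, 8.9952]; [8.9952, 6]], rhs = [31.2887, 19.0744]ᵀ  (here Σln t = 8.9952, Σ(ln t)² = 14.9303, Σln v = 19.0744, Σln t·ln v = 31.2887).
Slope k = (n·Σln t·ln v − Σln t·Σln v)/(n·Σ(ln t)² − (Σln t)²) = (6·31.2887 − 8.9952·19.0744)/8.6686 = 1.86363; ln C = (Σln v − k·Σln t)/n = 0.38512, so C = exp(0.38512) = 1.46979.

k = 1.864, C = 1.470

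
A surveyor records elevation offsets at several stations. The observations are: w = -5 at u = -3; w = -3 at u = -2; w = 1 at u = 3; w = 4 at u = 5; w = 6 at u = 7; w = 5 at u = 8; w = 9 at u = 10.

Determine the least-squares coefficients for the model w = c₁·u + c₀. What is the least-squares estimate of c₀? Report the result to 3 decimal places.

The normal equations are: 260·c₁ + 28·c₀ = 216;  28·c₁ + 7·c₀ = 17.
(Σu·u = 260, Σu = 28, Σ1 = 7, Σu·w = 216, Σw = 17.)
Δ = 260·7 − 28² = 1036.
c₁ = (216·7 − 28·17)/1036 = 1; c₀ = (260·17 − 28·216)/1036 = -11/7.

c₀ = -1.571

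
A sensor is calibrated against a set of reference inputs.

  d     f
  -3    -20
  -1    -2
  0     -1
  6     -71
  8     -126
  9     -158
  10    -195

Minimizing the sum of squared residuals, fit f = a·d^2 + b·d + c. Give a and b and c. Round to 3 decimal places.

a = -1.960, b = 0.166, c = -1.045

From the data, Σd^2·d^2 = 22035, Σd^2·d = 2429, Σd^2 = 291, Σd·d = 291, Σd = 29, Σ1 = 7.
And Σd^2·f = -43100, Σd·f = -4744, Σf = -573.
AᵀA·[a, b, c]ᵀ = Aᵀf becomes [[22035, 2429, 291]; [2429, 291, 29]; [291, 29, 7]]·[a, b, c]ᵀ = [-43100, -4744, -573]ᵀ.
Solving the 3×3 system (Gaussian elimination) gives a = -3521/1796, b = 149/898, c = -1877/1796.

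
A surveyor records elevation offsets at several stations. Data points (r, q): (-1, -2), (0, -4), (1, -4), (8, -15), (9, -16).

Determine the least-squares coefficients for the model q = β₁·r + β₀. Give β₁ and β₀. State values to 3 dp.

β₁ = -1.419, β₀ = -3.374

With design matrix X, XᵀX = [[147, 17]; [17, 5]] and Xᵀq = [-266, -41]ᵀ.
det = 147·5 − 17² = 446.
β₁ = ((-266)·5 − 17·(-41))/446 = -633/446; β₀ = (147·(-41) − 17·(-266))/446 = -1505/446.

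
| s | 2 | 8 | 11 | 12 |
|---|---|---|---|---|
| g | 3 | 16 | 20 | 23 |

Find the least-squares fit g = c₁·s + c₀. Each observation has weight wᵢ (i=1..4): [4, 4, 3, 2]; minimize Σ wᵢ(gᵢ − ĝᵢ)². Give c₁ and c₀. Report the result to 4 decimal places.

The normal equations are: 923·c₁ + 97·c₀ = 1748;  97·c₁ + 13·c₀ = 182.
Δ = 923·13 − 97² = 2590.
c₁ = (1748·13 − 97·182)/2590 = 507/259; c₀ = (923·182 − 97·1748)/2590 = -157/259.

c₁ = 1.9575, c₀ = -0.6062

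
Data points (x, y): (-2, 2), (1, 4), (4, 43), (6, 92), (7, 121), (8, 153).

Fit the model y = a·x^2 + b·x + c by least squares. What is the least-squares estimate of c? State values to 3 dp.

c = -0.642

Compute the Gram sums: Σx^2·x^2 = 8066, Σx^2·x = 1128, Σx^2 = 170, Σx·x = 170, Σx = 24, Σ1 = 6.
And Σx^2·y = 19733, Σx·y = 2795, Σy = 415.
Solving the 3×3 system (Gaussian elimination) gives a = 30617/14905, b = 86507/29810, c = -19133/29810.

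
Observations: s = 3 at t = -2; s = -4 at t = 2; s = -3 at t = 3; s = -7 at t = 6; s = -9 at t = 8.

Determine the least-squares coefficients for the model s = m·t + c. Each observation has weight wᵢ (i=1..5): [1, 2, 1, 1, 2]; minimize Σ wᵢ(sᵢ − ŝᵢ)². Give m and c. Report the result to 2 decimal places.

Forming MᵀWM = [[185, 27]; [27, 7]] and MᵀWs = [-217, -33]ᵀ gives MᵀWM·[m, c]ᵀ = MᵀWs.
Determinant 185·7 − 27² = 566.
m = ((-217)·7 − 27·(-33))/566 = -314/283; c = (185·(-33) − 27·(-217))/566 = -123/283.

m = -1.11, c = -0.43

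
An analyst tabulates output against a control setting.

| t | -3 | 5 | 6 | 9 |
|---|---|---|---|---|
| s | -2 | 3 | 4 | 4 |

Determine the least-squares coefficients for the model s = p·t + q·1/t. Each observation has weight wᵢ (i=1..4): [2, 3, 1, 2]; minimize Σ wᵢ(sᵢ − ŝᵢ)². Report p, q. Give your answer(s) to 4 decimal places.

p = 0.4498, q = 2.7621

The normal equations are: 291·p + 8·q = 153;  8·p + (3197/8100)·q = 211/45.
det = 291·(3197/8100) − 8² = 137309/2700.
p = (153·(3197/8100) − 8·(211/45))/(137309/2700) = 61767/137309; q = (291·(211/45) − 8·153)/(137309/2700) = 379260/137309.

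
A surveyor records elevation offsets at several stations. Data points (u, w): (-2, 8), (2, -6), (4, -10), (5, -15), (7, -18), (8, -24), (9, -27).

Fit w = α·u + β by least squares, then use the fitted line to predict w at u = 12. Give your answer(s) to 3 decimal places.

ŵ = -35.667

Entries of MᵀM: Σu·u = 243, Σu = 33, Σ1 = 7.
For Mᵀw: Σu·w = -704, Σw = -92.
Normal equations: [[243, 33]; [33, 7]]·[α, β]ᵀ = [-704, -92]ᵀ.
Eliminating β: 7·(row 1) − 33·(row 2) gives 612·α = 7·(-704) − 33·(-92) = -1892, so α = -473/153.
Then β = ((-92) − 33·(-473/153))/7 = 73/51.
At u = 12: ŵ = (-473/153)·(12) + (73/51)·(1) = -107/3.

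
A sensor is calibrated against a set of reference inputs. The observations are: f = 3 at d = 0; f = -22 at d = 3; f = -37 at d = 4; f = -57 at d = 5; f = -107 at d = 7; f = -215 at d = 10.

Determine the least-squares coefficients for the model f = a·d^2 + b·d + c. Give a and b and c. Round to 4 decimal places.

a = -1.9686, b = -2.0382, c = 2.6434

Setting ∂/∂a … = 0 gives: 13363·a + 1559·b + 199·c = -28958;  1559·a + 199·b + 29·c = -3398;  199·a + 29·b + 6·c = -435.
Inverting the 3×3 Gram matrix, [a, b, c]ᵀ = [-243745/123816, -252361/123816, 4959/1876]ᵀ.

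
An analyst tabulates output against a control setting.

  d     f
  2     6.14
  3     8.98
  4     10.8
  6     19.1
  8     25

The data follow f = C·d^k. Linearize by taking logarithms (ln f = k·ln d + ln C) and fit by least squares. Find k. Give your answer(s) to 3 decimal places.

Taking logs, ln f = k·ln d + ln C, so regress ln f on ln d.
XᵀX = [[11.1437, 7.0493]; [7.0493, 5]], rhs = [18.9467, 12.5579]ᵀ  (here Σln d = 7.0493, Σ(ln d)² = 11.1437, Σln f = 12.5579, Σln d·ln f = 18.9467).
Slope k = (n·Σln d·ln f − Σln d·Σln f)/(n·Σ(ln d)² − (Σln d)²) = (5·18.9467 − 7.0493·12.5579)/6.0265 = 1.03039; ln C = (Σln f − k·Σln d)/n = 1.05889.

k = 1.030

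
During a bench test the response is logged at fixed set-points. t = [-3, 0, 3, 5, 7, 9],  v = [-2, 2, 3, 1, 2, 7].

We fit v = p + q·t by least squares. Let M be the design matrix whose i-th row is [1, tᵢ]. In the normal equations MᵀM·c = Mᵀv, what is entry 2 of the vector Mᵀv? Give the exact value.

97

Entry 2 ↔ basis t, so (Mᵀv)_{2} = Σᵢ (t)·vᵢ = (-3)·(-2) + (0)·(2) + (3)·(3) + (5)·(1) + (7)·(2) + (9)·(7) = 97.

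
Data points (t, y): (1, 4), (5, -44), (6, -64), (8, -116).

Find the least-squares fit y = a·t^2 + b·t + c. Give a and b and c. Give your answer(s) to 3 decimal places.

The normal equations are: 6018·a + 854·b + 126·c = -10824;  854·a + 126·b + 20·c = -1528;  126·a + 20·b + 4·c = -220.
Row-reducing yields a = -2686/1549, b = -2358/1549, c = 11204/1549.

a = -1.734, b = -1.522, c = 7.233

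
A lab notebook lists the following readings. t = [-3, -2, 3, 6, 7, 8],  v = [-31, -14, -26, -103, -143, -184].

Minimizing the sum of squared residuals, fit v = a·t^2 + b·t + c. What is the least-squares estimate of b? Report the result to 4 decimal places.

Entries of AᵀA: Σt^2·t^2 = 7971, Σt^2·t = 1063, Σt^2 = 171, Σt·t = 171, Σt = 19, Σ1 = 6.
And Σt^2·v = -23060, Σt·v = -3048, Σv = -501.
Row-reducing yields a = -22619/7644, b = 1877/2548, c = -2866/1911.

b = 0.7367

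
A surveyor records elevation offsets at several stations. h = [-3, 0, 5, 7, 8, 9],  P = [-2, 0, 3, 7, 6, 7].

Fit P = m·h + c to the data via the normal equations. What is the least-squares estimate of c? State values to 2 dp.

Sums needed: Σh·h = 228, Σh = 26, Σ1 = 6.
Moment sums: Σh·P = 181, ΣP = 21.
det = 228·6 − 26² = 692.
m = (181·6 − 26·21)/692 = 135/173; c = (228·21 − 26·181)/692 = 41/346.

c = 0.12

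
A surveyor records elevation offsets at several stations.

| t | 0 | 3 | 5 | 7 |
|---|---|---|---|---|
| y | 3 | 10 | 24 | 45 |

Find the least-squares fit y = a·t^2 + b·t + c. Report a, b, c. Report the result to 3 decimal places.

a = 0.911, b = -0.368, c = 2.983

Forming MᵀM = [[3107, 495, 83]; [495, 83, 15]; [83, 15, 4]] and Mᵀy = [2895, 465, 82]ᵀ gives MᵀM·[a, b, c]ᵀ = Mᵀy.
Inverting the 3×3 Gram matrix, [a, b, c]ᵀ = [5971/6556, -2415/6556, 4889/1639]ᵀ.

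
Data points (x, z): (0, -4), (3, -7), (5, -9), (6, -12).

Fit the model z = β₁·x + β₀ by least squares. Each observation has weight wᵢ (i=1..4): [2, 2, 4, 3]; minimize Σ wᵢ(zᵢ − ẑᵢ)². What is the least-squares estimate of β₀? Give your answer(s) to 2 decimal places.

β₀ = -3.59

The normal system MᵀWM·[β₁, β₀]ᵀ = MᵀWz is [[226, 44]; [44, 11]]·[β₁, β₀]ᵀ = [-438, -94]ᵀ.
Determinant 226·11 − 44² = 550.
β₁ = ((-438)·11 − 44·(-94))/550 = -31/25; β₀ = (226·(-94) − 44·(-438))/550 = -986/275.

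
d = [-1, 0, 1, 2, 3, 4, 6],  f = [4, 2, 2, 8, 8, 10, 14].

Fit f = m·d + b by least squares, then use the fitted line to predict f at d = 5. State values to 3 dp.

f̂ = 11.705

Entries of MᵀM: Σd·d = 67, Σd = 15, Σ1 = 7.
And Σd·f = 162, Σf = 48.
Δ = 67·7 − 15² = 244.
m = (162·7 − 15·48)/244 = 207/122; b = (67·48 − 15·162)/244 = 393/122.
At d = 5: f̂ = (207/122)·(5) + (393/122)·(1) = 714/61.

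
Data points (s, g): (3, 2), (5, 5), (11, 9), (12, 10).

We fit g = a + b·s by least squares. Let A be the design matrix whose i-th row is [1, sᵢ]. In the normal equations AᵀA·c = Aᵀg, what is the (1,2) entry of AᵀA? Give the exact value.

Row 1 ↔ basis 1, column 2 ↔ basis s, so (AᵀA)_{1,2} = Σᵢ s = (1)·(3) + (1)·(5) + (1)·(11) + (1)·(12) = 31.

31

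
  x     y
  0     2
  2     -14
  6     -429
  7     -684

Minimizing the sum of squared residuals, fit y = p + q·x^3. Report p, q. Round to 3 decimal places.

p = 2.125, q = -1.999

Normal-equation sums: Σ1 = 4, Σx^3 = 567, Σx^3·x^3 = 164369.
And Σy = -1125, Σx^3·y = -327388.
So MᵀM·[p, q]ᵀ = Mᵀy: [[4, 567]; [567, 164369]]·[p, q]ᵀ = [-1125, -327388]ᵀ.
Eliminating q: 164369·(row 1) − 567·(row 2) gives 335987·p = 164369·(-1125) − 567·(-327388) = 713871, so p = 713871/335987.
Then q = ((-327388) − 567·(713871/335987))/164369 = -671677/335987.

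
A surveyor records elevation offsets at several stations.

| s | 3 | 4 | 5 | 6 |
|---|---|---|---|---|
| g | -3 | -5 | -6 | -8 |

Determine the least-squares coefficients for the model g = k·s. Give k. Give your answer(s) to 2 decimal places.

k = -1.24

Compute the Gram sums: Σs·s = 86.
And Σs·g = -107.
k = (-107)/86 = -1.24419.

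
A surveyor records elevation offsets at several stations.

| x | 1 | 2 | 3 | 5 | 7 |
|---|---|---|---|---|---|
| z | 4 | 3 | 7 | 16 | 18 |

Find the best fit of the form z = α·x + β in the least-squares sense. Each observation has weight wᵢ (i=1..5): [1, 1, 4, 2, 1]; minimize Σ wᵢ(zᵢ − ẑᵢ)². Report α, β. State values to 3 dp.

α = 2.966, β = -1.102

Setting ∂/∂α … = 0 gives: 140·α + 32·β = 380;  32·α + 9·β = 85.
Eliminating β: 9·(row 1) − 32·(row 2) gives 236·α = 9·380 − 32·85 = 700, so α = 175/59.
Then β = (85 − 32·(175/59))/9 = -65/59.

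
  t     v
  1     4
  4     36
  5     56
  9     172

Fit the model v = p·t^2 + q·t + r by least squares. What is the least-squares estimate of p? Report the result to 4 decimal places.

From the data, Σt^2·t^2 = 7443, Σt^2·t = 919, Σt^2 = 123, Σt·t = 123, Σt = 19, Σ1 = 4.
Moment sums: Σt^2·v = 15912, Σt·v = 1976, Σv = 268.
Solving the 3×3 system (Gaussian elimination) gives p = 1987/979, q = 705/979, r = 104/89.

p = 2.0296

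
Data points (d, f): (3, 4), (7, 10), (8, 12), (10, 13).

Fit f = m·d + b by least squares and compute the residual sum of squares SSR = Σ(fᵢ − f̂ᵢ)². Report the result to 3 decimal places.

The normal equations are: 222·m + 28·b = 308;  28·m + 4·b = 39.
det = 222·4 − 28² = 104.
m = (308·4 − 28·39)/104 = 35/26; b = (222·39 − 28·308)/104 = 17/52.
Residuals: -19/52, 1/4, 47/52, -41/52; SSR = 85/52.

SSR = 1.635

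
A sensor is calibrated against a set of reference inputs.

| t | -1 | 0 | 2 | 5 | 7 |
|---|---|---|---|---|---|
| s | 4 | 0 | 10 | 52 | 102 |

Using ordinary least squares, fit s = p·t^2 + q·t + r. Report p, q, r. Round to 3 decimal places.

p = 2.078, q = -0.153, r = 1.172

With design matrix A, AᵀA = [[3043, 475, 79]; [475, 79, 13]; [79, 13, 5]] and Aᵀs = [6342, 990, 168]ᵀ.
Inverting the 3×3 Gram matrix, [p, q, r]ᵀ = [7307/3517, -539/3517, 4122/3517]ᵀ.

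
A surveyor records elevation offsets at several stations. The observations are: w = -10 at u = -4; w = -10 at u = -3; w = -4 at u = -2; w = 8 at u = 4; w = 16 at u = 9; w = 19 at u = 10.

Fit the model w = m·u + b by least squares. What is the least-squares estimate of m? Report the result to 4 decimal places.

m = 2.0672

Setting ∂/∂m … = 0 gives: 226·m + 14·b = 444;  14·m + 6·b = 19.
(Σu·u = 226, Σu = 14, Σ1 = 6, Σu·w = 444, Σw = 19.)
Determinant 226·6 − 14² = 1160.
m = (444·6 − 14·19)/1160 = 1199/580; b = (226·19 − 14·444)/1160 = -961/580.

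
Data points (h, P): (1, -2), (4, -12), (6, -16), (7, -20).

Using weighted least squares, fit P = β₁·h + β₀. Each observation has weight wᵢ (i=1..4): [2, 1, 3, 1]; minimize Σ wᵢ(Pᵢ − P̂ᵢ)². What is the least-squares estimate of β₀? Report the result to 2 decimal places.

β₀ = 0.68

Compute the Gram sums: Σwᵢ·h·h = 175, Σwᵢ·h = 31, Σwᵢ·1 = 7.
Right-hand side: Σwᵢ·h·P = -480, Σwᵢ·P = -84.
AᵀWA·[β₁, β₀]ᵀ = AᵀWP becomes [[175, 31]; [31, 7]]·[β₁, β₀]ᵀ = [-480, -84]ᵀ.
Eliminating β₀: 7·(row 1) − 31·(row 2) gives 264·β₁ = 7·(-480) − 31·(-84) = -756, so β₁ = -63/22.
Then β₀ = ((-84) − 31·(-63/22))/7 = 15/22.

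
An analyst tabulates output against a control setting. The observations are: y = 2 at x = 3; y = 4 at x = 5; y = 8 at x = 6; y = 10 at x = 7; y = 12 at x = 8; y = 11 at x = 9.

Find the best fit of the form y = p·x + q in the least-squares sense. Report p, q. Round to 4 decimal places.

p = 1.7714, q = -3.3857

Entries of AᵀA: Σx·x = 264, Σx = 38, Σ1 = 6.
For Aᵀy: Σx·y = 339, Σy = 47.
Normal equations: [[264, 38]; [38, 6]]·[p, q]ᵀ = [339, 47]ᵀ.
det = 264·6 − 38² = 140.
p = (339·6 − 38·47)/140 = 62/35; q = (264·47 − 38·339)/140 = -237/70.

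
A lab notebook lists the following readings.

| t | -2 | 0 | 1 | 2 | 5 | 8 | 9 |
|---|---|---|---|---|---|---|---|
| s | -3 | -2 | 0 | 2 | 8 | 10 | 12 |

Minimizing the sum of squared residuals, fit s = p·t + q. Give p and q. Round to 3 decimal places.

p = 1.443, q = -0.885

Entries of XᵀX: Σt·t = 179, Σt = 23, Σ1 = 7.
Right-hand side: Σt·s = 238, Σs = 27.
So XᵀX·[p, q]ᵀ = Xᵀs: [[179, 23]; [23, 7]]·[p, q]ᵀ = [238, 27]ᵀ.
Determinant 179·7 − 23² = 724.
p = (238·7 − 23·27)/724 = 1045/724; q = (179·27 − 23·238)/724 = -641/724.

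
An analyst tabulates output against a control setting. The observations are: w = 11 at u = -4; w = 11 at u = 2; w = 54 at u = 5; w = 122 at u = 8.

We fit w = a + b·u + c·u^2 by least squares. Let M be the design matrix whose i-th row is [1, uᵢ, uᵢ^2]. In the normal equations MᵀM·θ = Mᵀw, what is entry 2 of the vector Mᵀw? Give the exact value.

1224

Entry 2 ↔ basis u, so (Mᵀw)_{2} = Σᵢ (u)·wᵢ = (-4)·(11) + (2)·(11) + (5)·(54) + (8)·(122) = 1224.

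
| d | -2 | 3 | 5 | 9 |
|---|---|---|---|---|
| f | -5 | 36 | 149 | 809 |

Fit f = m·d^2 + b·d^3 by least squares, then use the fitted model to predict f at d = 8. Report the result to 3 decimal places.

Sums needed: Σd^2·d^2 = 7283, Σd^2·d^3 = 62385, Σd^3·d^3 = 547859.
And Σd^2·f = 69558, Σd^3·f = 609398.
Δ = 7283·547859 − 62385² = 98168872.
m = (69558·547859 − 62385·609398)/98168872 = 22670523/24542218; b = (7283·609398 − 62385·69558)/98168872 = 24717451/24542218.
At d = 8: f̂ = (22670523/24542218)·(64) + (24717451/24542218)·(512) = 7053124192/12271109.

f̂ = 574.775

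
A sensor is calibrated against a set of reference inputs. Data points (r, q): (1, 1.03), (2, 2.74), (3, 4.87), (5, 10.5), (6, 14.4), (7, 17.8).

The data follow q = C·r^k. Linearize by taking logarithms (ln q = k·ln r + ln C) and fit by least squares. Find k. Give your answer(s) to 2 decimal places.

k = 1.47

With ln qᵢ as the transformed response and ln rᵢ as the regressor:
Σln r = 7.1389, Σ(ln r)² = 11.2747, Σln q = 10.5184, Σln r·ln q = 16.6040.
Equations: 11.2747·k + 7.1389·ln C = 16.6040;  7.1389·k + 6·ln C = 10.5184.
Δ = 11.2747·6 − (7.1389)² = 16.6845; k = (16.6040·6 − 7.1389·10.5184)/16.6845 = 1.47047, ln C = (11.2747·10.5184 − 7.1389·16.6040)/16.6845 = 0.00348.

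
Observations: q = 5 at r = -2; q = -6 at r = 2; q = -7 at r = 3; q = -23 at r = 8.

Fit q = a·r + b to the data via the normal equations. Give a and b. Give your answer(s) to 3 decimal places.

The normal equations are: 81·a + 11·b = -227;  11·a + 4·b = -31.
(Σr·r = 81, Σr = 11, Σ1 = 4, Σr·q = -227, Σq = -31.)
Eliminating b: 4·(row 1) − 11·(row 2) gives 203·a = 4·(-227) − 11·(-31) = -567, so a = -81/29.
Then b = ((-31) − 11·(-81/29))/4 = -2/29.

a = -2.793, b = -0.069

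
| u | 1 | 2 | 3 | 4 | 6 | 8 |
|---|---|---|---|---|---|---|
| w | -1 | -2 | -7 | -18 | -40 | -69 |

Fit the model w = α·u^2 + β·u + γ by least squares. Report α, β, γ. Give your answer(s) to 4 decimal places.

Compute the Gram sums: Σu^2·u^2 = 5746, Σu^2·u = 828, Σu^2 = 130, Σu·u = 130, Σu = 24, Σ1 = 6.
Moment sums: Σu^2·w = -6216, Σu·w = -890, Σw = -137.
So MᵀM·[α, β, γ]ᵀ = Mᵀw: [[5746, 828, 130]; [828, 130, 24]; [130, 24, 6]]·[α, β, γ]ᵀ = [-6216, -890, -137]ᵀ.
Solving the 3×3 system (Gaussian elimination) gives α = -7627/7100, β = -1163/3550, γ = 12439/7100.

α = -1.0742, β = -0.3276, γ = 1.7520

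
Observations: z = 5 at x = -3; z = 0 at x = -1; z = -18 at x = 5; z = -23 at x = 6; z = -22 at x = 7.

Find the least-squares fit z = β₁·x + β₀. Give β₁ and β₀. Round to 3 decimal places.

β₁ = -2.903, β₀ = -3.470

Normal-equation sums: Σx·x = 120, Σx = 14, Σ1 = 5.
And Σx·z = -397, Σz = -58.
So MᵀM·[β₁, β₀]ᵀ = Mᵀz: [[120, 14]; [14, 5]]·[β₁, β₀]ᵀ = [-397, -58]ᵀ.
Eliminating β₀: 5·(row 1) − 14·(row 2) gives 404·β₁ = 5·(-397) − 14·(-58) = -1173, so β₁ = -1173/404.
Then β₀ = ((-58) − 14·(-1173/404))/5 = -701/202.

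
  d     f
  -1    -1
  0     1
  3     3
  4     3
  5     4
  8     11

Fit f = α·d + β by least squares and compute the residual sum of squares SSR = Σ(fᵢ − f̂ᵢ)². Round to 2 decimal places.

The normal equations are: 115·α + 19·β = 130;  19·α + 6·β = 21.
(Σd·d = 115, Σd = 19, Σ1 = 6, Σd·f = 130, Σf = 21.)
det = 115·6 − 19² = 329.
α = (130·6 − 19·21)/329 = 381/329; β = (115·21 − 19·130)/329 = -55/329.
Residuals: 107/329, 384/329, -101/329, -482/329, -534/329, 626/329; SSR = 3278/329.

SSR = 9.96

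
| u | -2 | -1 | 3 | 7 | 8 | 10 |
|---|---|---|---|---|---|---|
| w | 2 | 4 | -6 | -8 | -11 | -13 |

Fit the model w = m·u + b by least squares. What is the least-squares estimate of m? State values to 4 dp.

m = -1.3569

Setting ∂/∂m … = 0 gives: 227·m + 25·b = -300;  25·m + 6·b = -32.
Δ = 227·6 − 25² = 737.
m = ((-300)·6 − 25·(-32))/737 = -1000/737; b = (227·(-32) − 25·(-300))/737 = 236/737.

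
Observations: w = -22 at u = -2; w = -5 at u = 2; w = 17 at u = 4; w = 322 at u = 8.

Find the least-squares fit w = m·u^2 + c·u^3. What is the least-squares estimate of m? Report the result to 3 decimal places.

The normal equations are: 4384·m + 33792·c = 20772;  33792·m + 266368·c = 166088.
(Σu^2·u^2 = 4384, Σu^2·u^3 = 33792, Σu^3·u^3 = 266368, Σu^2·w = 20772, Σu^3·w = 166088.)
Eliminating c: 266368·(row 1) − 33792·(row 2) gives 25858048·m = 266368·20772 − 33792·166088 = -79449600, so m = -155175/50504.
Then c = (166088 − 33792·(-155175/50504))/266368 = 102353/101008.

m = -3.073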